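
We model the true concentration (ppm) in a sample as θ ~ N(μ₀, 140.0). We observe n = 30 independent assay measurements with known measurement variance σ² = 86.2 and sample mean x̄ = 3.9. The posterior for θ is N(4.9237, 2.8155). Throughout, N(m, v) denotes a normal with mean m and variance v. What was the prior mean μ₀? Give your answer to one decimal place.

μ₀ = 54.8

With known observation variance, the Normal–Normal posterior has precision τ_n = τ₀ + n/σ² and mean μ_n = (τ₀μ₀ + (n/σ²)x̄)/τ_n.
Here τ₀ = 1/140.0 = 0.007143 and τ_data = 30/86.2 = 0.348028, so τ_n = 0.355171.
Rearranging for μ₀: μ₀ = (μ_n·τ_n − τ_data·x̄)/τ₀ = (4.9237·0.355171 − 0.348028·3.9) / 0.007143 = 0.391446/0.007143 ≈ 54.8.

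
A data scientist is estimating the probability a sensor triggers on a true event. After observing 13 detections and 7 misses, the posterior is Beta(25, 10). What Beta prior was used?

Beta(12, 3)

A Beta(a, b) prior with s successes and f failures in binomial data gives a Beta(a+s, b+f) posterior.
So a = 25 − 13 = 12 and b = 10 − 7 = 3.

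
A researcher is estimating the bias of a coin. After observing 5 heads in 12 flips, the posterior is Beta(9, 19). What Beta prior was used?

Beta is conjugate to the binomial likelihood: posterior = Beta(α+s, β+f).
Subtract the data counts: 9−5=4, 19−7=12.

Beta(4, 12)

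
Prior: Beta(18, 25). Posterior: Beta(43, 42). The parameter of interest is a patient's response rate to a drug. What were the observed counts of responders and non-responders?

Beta is conjugate to the binomial likelihood: posterior = Beta(α+s, β+f).
So s = 43 − 18 = 25 and f = 42 − 25 = 17.

25 responders and 17 non-responders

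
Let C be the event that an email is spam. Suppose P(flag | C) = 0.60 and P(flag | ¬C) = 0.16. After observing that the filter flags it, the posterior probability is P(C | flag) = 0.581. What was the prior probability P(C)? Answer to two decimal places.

P(C) = 0.27

In odds form, posterior odds = prior odds × likelihood ratio, so prior odds = posterior odds ÷ LR.
Posterior odds = 0.581/(1−0.581) = 1.3866. LR = 0.60/0.16 = 3.7500.
Prior odds = 1.3866/3.7500 = 0.3698, so P(C) = 0.3698/(1+0.3698) ≈ 0.27.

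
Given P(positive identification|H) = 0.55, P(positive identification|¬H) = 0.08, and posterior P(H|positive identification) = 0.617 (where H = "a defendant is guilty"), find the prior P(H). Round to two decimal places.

P(H) = 0.19

In odds form, posterior odds = prior odds × likelihood ratio, so prior odds = posterior odds ÷ LR.
Posterior odds = 0.617/(1−0.617) = 1.6110. LR = 0.55/0.08 = 6.8750.
Prior odds = 1.6110/6.8750 = 0.2343, so P(H) = 0.2343/(1+0.2343) ≈ 0.19.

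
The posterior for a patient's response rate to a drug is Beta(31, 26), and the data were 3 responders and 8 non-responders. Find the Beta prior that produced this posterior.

Beta is conjugate to the binomial likelihood: posterior = Beta(α+s, β+f).
Subtract the data counts: 31−3=28, 26−8=18.

Beta(28, 18)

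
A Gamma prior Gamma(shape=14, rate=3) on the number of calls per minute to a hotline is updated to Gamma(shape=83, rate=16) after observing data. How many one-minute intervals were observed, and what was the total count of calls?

Gamma–Poisson conjugacy: posterior shape = α + Σxᵢ, posterior rate = β + n.
Matching: Σxᵢ = 83 − 14 = 69 and n = 16 − 3 = 13.

n = 13 one-minute intervals with total 69 calls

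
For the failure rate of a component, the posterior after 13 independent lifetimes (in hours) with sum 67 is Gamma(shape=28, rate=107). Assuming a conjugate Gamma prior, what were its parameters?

Gamma–exponential conjugacy: posterior shape = α + n, posterior rate = β + Σtᵢ.
So α = 28 − 13 = 15 and β = 107 − 67 = 40.

Gamma(shape=15, rate=40)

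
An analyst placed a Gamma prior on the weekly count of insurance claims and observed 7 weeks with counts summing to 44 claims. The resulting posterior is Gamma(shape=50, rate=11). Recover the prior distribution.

Gamma(shape=6, rate=4)

A Gamma(α, β) prior (rate parametrization) on a Poisson rate with n observations summing to S gives posterior Gamma(α+S, β+n).
So α = 50 − 44 = 6 and β = 11 − 7 = 4.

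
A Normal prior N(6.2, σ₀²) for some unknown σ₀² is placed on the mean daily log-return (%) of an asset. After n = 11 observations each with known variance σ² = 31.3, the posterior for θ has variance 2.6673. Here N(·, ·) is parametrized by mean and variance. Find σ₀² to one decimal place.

σ₀² = 42.6

For the Normal–Normal model with known σ², precisions add: τ_n = τ₀ + n/σ².
So 1/σ₀² = 1/2.6673 − 11/31.3 = 0.374911 − 0.351438 = 0.023473.
Hence σ₀² = 1/0.023473 ≈ 42.6.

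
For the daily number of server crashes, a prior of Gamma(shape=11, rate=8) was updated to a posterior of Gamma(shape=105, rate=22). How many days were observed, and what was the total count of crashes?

A Gamma(α, β) prior (rate parametrization) on a Poisson rate with n observations summing to S gives posterior Gamma(α+S, β+n).
Matching: Σxᵢ = 105 − 11 = 94 and n = 22 − 8 = 14.

n = 14 days with total 94 crashes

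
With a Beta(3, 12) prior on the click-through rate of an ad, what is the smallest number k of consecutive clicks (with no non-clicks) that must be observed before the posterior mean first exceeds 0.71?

After k clicks and 0 non-clicks the posterior is Beta(3+k, 12), with mean (3+k)/(3+12+k).
Set (3+k)/(15+k) > 0.71 and solve: k > (0.71·15 − 3)/(1 − 0.71) = 26.379.
The smallest integer exceeding 26.379 is 27.

k = 27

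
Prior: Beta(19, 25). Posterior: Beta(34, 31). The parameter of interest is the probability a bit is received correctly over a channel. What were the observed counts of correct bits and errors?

15 correct bits and 6 errors

Beta is conjugate to the binomial likelihood: posterior = Beta(a+s, b+f).
Match parameters: s=34−19=15, f=31−25=6.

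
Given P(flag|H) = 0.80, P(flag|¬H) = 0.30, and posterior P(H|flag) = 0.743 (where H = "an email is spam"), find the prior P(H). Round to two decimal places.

In odds form, posterior odds = prior odds × likelihood ratio, so prior odds = posterior odds ÷ LR.
Posterior odds = 0.743/(1−0.743) = 2.8911. LR = 0.80/0.30 = 2.6667.
Prior odds = 2.8911/2.6667 = 1.0841, so P(H) = 1.0841/(1+1.0841) ≈ 0.52.

P(H) = 0.52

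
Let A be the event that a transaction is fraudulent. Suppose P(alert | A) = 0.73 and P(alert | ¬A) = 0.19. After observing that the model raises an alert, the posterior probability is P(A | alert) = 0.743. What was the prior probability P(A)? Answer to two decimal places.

P(A) = 0.43

In odds form, posterior odds = prior odds × likelihood ratio, so prior odds = posterior odds ÷ LR.
Posterior odds = 0.743/(1−0.743) = 2.8911. LR = 0.73/0.19 = 3.8421.
Prior odds = 2.8911/3.8421 = 0.7525, so P(A) = 0.7525/(1+0.7525) ≈ 0.43.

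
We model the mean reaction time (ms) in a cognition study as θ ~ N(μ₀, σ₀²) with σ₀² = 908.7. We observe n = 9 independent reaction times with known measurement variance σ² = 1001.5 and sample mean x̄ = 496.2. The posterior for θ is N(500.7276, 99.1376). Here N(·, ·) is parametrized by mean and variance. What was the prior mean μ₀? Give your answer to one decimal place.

μ₀ = 537.7

With known observation variance, the Normal–Normal posterior has precision τ_n = τ₀ + n/σ² and mean μ_n = (τ₀μ₀ + (n/σ²)x̄)/τ_n.
Here τ₀ = 1/908.7 = 0.001100 and τ_data = 9/1001.5 = 0.008987, so τ_n = 0.010087.
Rearranging for μ₀: μ₀ = (μ_n·τ_n − τ_data·x̄)/τ₀ = (500.7276·0.010087 − 0.008987·496.2) / 0.001100 = 0.591490/0.001100 ≈ 537.7.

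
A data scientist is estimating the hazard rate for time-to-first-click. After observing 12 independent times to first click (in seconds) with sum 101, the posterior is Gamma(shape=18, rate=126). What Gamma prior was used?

Gamma–exponential conjugacy: posterior shape = α + n, posterior rate = β + Σtᵢ.
So α = 18 − 12 = 6 and β = 126 − 101 = 25.

Gamma(shape=6, rate=25)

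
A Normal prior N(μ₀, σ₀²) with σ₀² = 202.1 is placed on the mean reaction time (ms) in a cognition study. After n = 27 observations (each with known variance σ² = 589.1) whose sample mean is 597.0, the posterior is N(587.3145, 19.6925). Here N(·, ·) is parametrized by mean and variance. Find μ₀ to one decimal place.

With known observation variance, the Normal–Normal posterior has precision τ_n = τ₀ + n/σ² and mean μ_n = (τ₀μ₀ + (n/σ²)x̄)/τ_n.
Here τ₀ = 1/202.1 = 0.004948 and τ_data = 27/589.1 = 0.045833, so τ_n = 0.050781.
Rearranging for μ₀: μ₀ = (μ_n·τ_n − τ_data·x̄)/τ₀ = (587.3145·0.050781 − 0.045833·597.0) / 0.004948 = 2.462117/0.004948 ≈ 497.6.

μ₀ = 497.6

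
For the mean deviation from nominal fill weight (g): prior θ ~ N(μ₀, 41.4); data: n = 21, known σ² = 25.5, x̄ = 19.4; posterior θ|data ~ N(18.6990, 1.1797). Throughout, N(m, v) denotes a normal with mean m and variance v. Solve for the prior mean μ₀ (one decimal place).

μ₀ = -5.2

With known observation variance, the Normal–Normal posterior has precision τ_n = τ₀ + n/σ² and mean μ_n = (τ₀μ₀ + (n/σ²)x̄)/τ_n.
Here τ₀ = 1/41.4 = 0.024155 and τ_data = 21/25.5 = 0.823529, so τ_n = 0.847684.
Rearranging for μ₀: μ₀ = (μ_n·τ_n − τ_data·x̄)/τ₀ = (18.6990·0.847684 − 0.823529·19.4) / 0.024155 = -0.125619/0.024155 ≈ -5.2.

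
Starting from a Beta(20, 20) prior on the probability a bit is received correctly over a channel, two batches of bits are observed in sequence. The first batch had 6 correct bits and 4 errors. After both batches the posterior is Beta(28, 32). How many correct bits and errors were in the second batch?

2 correct bits and 8 errors

Because Beta–binomial updating is additive in the counts, the combined data contributed (α_post−α_prior, β_post−β_prior) successes and failures.
Total across both batches: 28−20=8 correct bits, 32−20=12 errors.
Subtract the first batch: 8−6=2 correct bits and 12−4=8 errors.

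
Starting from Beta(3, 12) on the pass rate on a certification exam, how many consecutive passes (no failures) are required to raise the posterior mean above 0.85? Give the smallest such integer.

k = 66

After k passes and 0 failures the posterior is Beta(3+k, 12), with mean (3+k)/(3+12+k).
Set (3+k)/(15+k) > 0.85 and solve: k > (0.85·15 − 3)/(1 − 0.85) = 65.000.
The smallest integer exceeding 65.000 is 66.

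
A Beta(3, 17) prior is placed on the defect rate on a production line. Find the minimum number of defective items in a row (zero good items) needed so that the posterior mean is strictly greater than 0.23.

k = 3

After k defective items and 0 good items the posterior is Beta(3+k, 17), with mean (3+k)/(3+17+k).
Set (3+k)/(20+k) > 0.23 and solve: k > (0.23·20 − 3)/(1 − 0.23) = 2.078.
The smallest integer exceeding 2.078 is 3, and checking k=3: (6)/(23) = 0.2609 > 0.23.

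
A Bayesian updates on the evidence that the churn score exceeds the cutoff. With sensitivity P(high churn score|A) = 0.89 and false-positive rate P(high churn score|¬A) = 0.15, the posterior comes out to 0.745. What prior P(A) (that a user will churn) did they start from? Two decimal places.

Bayes' rule in odds form gives O(A|E) = O(A)·[P(E|A)/P(E|¬A)], hence O(A) = O(A|E)/LR.
Posterior odds = 0.745/(1−0.745) = 2.9216. LR = 0.89/0.15 = 5.9333.
Prior odds = 2.9216/5.9333 = 0.4924, so P(A) = 0.4924/(1+0.4924) ≈ 0.33.

P(A) = 0.33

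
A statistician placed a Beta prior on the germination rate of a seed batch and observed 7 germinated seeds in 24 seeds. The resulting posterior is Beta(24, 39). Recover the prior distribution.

Beta is conjugate to the binomial likelihood: posterior = Beta(a+s, b+f).
Subtract the data counts: 24−7=17, 39−17=22.

Beta(17, 22)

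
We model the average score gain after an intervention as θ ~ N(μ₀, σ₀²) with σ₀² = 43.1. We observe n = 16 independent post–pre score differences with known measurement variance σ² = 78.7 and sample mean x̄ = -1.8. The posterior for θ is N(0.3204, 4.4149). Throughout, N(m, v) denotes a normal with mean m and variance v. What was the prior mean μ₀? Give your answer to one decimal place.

μ₀ = 18.9

The posterior mean is a precision-weighted average: μ_n = (τ₀μ₀ + τ_data·x̄)/(τ₀+τ_data), with τ₀=1/σ₀² and τ_data=n/σ².
Here τ₀ = 1/43.1 = 0.023202 and τ_data = 16/78.7 = 0.203304, so τ_n = 0.226506.
Rearranging for μ₀: μ₀ = (μ_n·τ_n − τ_data·x̄)/τ₀ = (0.3204·0.226506 − 0.203304·-1.8) / 0.023202 = 0.438520/0.023202 ≈ 18.9.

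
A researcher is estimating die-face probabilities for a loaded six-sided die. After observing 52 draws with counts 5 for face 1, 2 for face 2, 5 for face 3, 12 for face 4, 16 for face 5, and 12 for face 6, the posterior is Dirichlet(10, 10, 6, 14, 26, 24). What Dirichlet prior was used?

For a Dirichlet(α) prior with multinomial counts c, the posterior is Dirichlet(α + c) componentwise.
Subtract each count from the matching posterior parameter: 10−5=5, 10−2=8, 6−5=1, 14−12=2, 26−16=10, 24−12=12.

Dirichlet(5, 8, 1, 2, 10, 12)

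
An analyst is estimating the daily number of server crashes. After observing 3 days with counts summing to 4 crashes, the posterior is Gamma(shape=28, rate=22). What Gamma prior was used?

Gamma(shape=24, rate=19)

Gamma–Poisson conjugacy: posterior shape = α + Σxᵢ, posterior rate = β + n.
So α = 28 − 4 = 24 and β = 22 − 3 = 19.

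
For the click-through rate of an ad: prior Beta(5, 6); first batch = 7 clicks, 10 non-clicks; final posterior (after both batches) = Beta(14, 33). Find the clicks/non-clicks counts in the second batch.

2 clicks and 17 non-clicks

Because Beta–binomial updating is additive in the counts, the combined data contributed (α_post−α_prior, β_post−β_prior) successes and failures.
Total across both batches: 14−5=9 clicks, 33−6=27 non-clicks.
Subtract the first batch: 9−7=2 clicks and 27−10=17 non-clicks.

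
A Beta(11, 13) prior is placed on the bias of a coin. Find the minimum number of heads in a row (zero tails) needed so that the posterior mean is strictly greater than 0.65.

k = 14

After k heads and 0 tails the posterior is Beta(11+k, 13), with mean (11+k)/(11+13+k).
Set (11+k)/(24+k) > 0.65 and solve: k > (0.65·24 − 11)/(1 − 0.65) = 13.143.
The smallest integer exceeding 13.143 is 14.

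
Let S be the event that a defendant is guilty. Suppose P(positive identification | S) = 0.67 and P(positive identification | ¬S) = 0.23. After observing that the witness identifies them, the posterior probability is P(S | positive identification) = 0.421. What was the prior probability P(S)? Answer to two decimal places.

Bayes' rule in odds form gives O(S|E) = O(S)·[P(E|S)/P(E|¬S)], hence O(S) = O(S|E)/LR.
Posterior odds = 0.421/(1−0.421) = 0.7271. LR = 0.67/0.23 = 2.9130.
Prior odds = 0.7271/2.9130 = 0.2496, so P(S) = 0.2496/(1+0.2496) ≈ 0.20.

P(S) = 0.20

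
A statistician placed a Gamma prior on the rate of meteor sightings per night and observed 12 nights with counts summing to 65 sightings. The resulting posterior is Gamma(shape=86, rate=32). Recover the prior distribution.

Gamma(shape=21, rate=20)

Gamma–Poisson conjugacy: posterior shape = α + Σxᵢ, posterior rate = β + n.
So α = 86 − 65 = 21 and β = 32 − 12 = 20.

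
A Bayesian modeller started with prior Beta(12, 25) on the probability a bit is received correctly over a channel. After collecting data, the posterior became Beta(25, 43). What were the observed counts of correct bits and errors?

Beta is conjugate to the binomial likelihood: posterior = Beta(α+s, β+f).
Match parameters: s=25−12=13, f=43−25=18.

13 correct bits and 18 errors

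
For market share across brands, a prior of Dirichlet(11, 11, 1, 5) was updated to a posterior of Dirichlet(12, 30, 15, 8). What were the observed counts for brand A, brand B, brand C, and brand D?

counts (1, 19, 14, 3)

For a Dirichlet(α) prior with multinomial counts c, the posterior is Dirichlet(α + c) componentwise.
Counts are posterior − prior componentwise: 12−11=1, 30−11=19, 15−1=14, 8−5=3.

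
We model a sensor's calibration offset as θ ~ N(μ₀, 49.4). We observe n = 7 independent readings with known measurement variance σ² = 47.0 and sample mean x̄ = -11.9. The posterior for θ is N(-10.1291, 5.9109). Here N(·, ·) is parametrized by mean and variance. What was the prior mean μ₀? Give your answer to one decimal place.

With known observation variance, the Normal–Normal posterior has precision τ_n = τ₀ + n/σ² and mean μ_n = (τ₀μ₀ + (n/σ²)x̄)/τ_n.
Here τ₀ = 1/49.4 = 0.020243 and τ_data = 7/47.0 = 0.148936, so τ_n = 0.169179.
Rearranging for μ₀: μ₀ = (μ_n·τ_n − τ_data·x̄)/τ₀ = (-10.1291·0.169179 − 0.148936·-11.9) / 0.020243 = 0.058707/0.020243 ≈ 2.9.

μ₀ = 2.9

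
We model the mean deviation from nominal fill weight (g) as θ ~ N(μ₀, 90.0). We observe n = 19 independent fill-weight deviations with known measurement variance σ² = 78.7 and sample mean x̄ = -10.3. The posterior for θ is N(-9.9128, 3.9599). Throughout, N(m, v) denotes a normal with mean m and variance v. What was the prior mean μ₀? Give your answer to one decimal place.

μ₀ = -1.5

The posterior mean is a precision-weighted average: μ_n = (τ₀μ₀ + τ_data·x̄)/(τ₀+τ_data), with τ₀=1/σ₀² and τ_data=n/σ².
Here τ₀ = 1/90.0 = 0.011111 and τ_data = 19/78.7 = 0.241423, so τ_n = 0.252534.
Rearranging for μ₀: μ₀ = (μ_n·τ_n − τ_data·x̄)/τ₀ = (-9.9128·0.252534 − 0.241423·-10.3) / 0.011111 = -0.016662/0.011111 ≈ -1.5.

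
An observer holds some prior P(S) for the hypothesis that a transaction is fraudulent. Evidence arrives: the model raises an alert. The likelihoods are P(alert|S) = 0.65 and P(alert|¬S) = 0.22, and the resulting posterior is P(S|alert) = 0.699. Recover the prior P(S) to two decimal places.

P(S) = 0.44

Bayes' rule in odds form gives O(S|E) = O(S)·[P(E|S)/P(E|¬S)], hence O(S) = O(S|E)/LR.
Posterior odds = 0.699/(1−0.699) = 2.3223. LR = 0.65/0.22 = 2.9545.
Prior odds = 2.3223/2.9545 = 0.7860, so P(S) = 0.7860/(1+0.7860) ≈ 0.44.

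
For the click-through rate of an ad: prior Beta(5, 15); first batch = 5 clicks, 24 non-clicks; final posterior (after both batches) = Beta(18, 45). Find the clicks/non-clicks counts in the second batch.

8 clicks and 6 non-clicks

Sequential conjugate updates are equivalent to a single update on the pooled data, so total successes = posterior α − prior α and total failures = posterior β − prior β.
Total across both batches: 18−5=13 clicks, 45−15=30 non-clicks.
Subtract the first batch: 13−5=8 clicks and 30−24=6 non-clicks.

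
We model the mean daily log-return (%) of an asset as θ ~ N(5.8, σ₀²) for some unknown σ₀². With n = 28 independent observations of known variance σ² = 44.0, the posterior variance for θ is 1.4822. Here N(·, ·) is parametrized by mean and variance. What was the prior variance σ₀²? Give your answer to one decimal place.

σ₀² = 26.1

For the Normal–Normal model with known σ², precisions add: τ_n = τ₀ + n/σ².
So 1/σ₀² = 1/1.4822 − 28/44.0 = 0.674673 − 0.636364 = 0.038309.
Hence σ₀² = 1/0.038309 ≈ 26.1.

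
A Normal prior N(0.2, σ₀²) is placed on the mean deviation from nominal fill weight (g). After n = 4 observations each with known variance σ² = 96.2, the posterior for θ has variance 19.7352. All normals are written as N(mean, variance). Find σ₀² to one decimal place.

Posterior precision equals prior precision plus data precision: 1/σ_n² = 1/σ₀² + n/σ².
So 1/σ₀² = 1/19.7352 − 4/96.2 = 0.050671 − 0.041580 = 0.009091.
Hence σ₀² = 1/0.009091 ≈ 110.0.

σ₀² = 110.0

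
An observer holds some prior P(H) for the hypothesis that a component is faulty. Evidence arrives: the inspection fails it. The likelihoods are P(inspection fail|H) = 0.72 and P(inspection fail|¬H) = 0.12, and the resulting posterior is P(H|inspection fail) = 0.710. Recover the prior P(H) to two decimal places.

In odds form, posterior odds = prior odds × likelihood ratio, so prior odds = posterior odds ÷ LR.
Posterior odds = 0.710/(1−0.710) = 2.4483. LR = 0.72/0.12 = 6.0000.
Prior odds = 2.4483/6.0000 = 0.4081, so P(H) = 0.4081/(1+0.4081) ≈ 0.29.

P(H) = 0.29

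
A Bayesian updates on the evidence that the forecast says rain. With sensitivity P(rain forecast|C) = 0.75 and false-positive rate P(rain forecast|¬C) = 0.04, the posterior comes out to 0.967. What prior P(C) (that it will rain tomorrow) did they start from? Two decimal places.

P(C) = 0.61

In odds form, posterior odds = prior odds × likelihood ratio, so prior odds = posterior odds ÷ LR.
Posterior odds = 0.967/(1−0.967) = 29.3030. LR = 0.75/0.04 = 18.7500.
Prior odds = 29.3030/18.7500 = 1.5628, so P(C) = 1.5628/(1+1.5628) ≈ 0.61.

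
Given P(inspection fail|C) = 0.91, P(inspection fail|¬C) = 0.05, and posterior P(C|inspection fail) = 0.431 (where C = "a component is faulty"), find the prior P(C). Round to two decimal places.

P(C) = 0.04

In odds form, posterior odds = prior odds × likelihood ratio, so prior odds = posterior odds ÷ LR.
Posterior odds = 0.431/(1−0.431) = 0.7575. LR = 0.91/0.05 = 18.2000.
Prior odds = 0.7575/18.2000 = 0.0416, so P(C) = 0.0416/(1+0.0416) ≈ 0.04.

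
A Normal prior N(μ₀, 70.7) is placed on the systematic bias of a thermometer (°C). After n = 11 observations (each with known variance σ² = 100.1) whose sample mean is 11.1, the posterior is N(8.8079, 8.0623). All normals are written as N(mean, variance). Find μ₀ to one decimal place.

μ₀ = -9.0

With known observation variance, the Normal–Normal posterior has precision τ_n = τ₀ + n/σ² and mean μ_n = (τ₀μ₀ + (n/σ²)x̄)/τ_n.
Here τ₀ = 1/70.7 = 0.014144 and τ_data = 11/100.1 = 0.109890, so τ_n = 0.124034.
Rearranging for μ₀: μ₀ = (μ_n·τ_n − τ_data·x̄)/τ₀ = (8.8079·0.124034 − 0.109890·11.1) / 0.014144 = -0.127300/0.014144 ≈ -9.0.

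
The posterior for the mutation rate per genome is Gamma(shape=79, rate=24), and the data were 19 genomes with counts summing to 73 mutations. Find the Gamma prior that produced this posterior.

A Gamma(α, β) prior (rate parametrization) on a Poisson rate with n observations summing to S gives posterior Gamma(α+S, β+n).
So α = 79 − 73 = 6 and β = 24 − 19 = 5.

Gamma(shape=6, rate=5)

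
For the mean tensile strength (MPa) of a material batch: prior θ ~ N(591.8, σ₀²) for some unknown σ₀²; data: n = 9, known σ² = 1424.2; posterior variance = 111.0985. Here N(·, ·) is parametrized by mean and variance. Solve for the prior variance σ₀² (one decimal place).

σ₀² = 372.9

Posterior precision equals prior precision plus data precision: 1/σ_n² = 1/σ₀² + n/σ².
So 1/σ₀² = 1/111.0985 − 9/1424.2 = 0.009001 − 0.006319 = 0.002682.
Hence σ₀² = 1/0.002682 ≈ 372.9.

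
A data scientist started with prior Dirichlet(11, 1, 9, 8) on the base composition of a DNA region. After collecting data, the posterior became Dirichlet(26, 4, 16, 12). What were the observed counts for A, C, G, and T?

counts (15, 3, 7, 4)

For a Dirichlet(α) prior with multinomial counts c, the posterior is Dirichlet(α + c) componentwise.
Counts are posterior − prior componentwise: 26−11=15, 4−1=3, 16−9=7, 12−8=4.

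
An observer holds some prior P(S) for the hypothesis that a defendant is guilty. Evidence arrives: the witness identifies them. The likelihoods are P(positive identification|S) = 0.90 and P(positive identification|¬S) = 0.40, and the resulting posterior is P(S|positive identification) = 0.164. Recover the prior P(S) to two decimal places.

P(S) = 0.08

In odds form, posterior odds = prior odds × likelihood ratio, so prior odds = posterior odds ÷ LR.
Posterior odds = 0.164/(1−0.164) = 0.1962. LR = 0.90/0.40 = 2.2500.
Prior odds = 0.1962/2.2500 = 0.0872, so P(S) = 0.0872/(1+0.0872) ≈ 0.08.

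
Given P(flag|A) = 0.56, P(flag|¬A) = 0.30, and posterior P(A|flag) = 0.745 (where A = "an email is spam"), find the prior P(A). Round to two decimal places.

P(A) = 0.61

In odds form, posterior odds = prior odds × likelihood ratio, so prior odds = posterior odds ÷ LR.
Posterior odds = 0.745/(1−0.745) = 2.9216. LR = 0.56/0.30 = 1.8667.
Prior odds = 2.9216/1.8667 = 1.5651, so P(A) = 1.5651/(1+1.5651) ≈ 0.61.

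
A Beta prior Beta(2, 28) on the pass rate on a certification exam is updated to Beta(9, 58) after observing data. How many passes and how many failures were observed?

Under Beta–binomial conjugacy the posterior parameters are (a+s, b+f).
Match parameters: s=9−2=7, f=58−28=30.

7 passes and 30 failures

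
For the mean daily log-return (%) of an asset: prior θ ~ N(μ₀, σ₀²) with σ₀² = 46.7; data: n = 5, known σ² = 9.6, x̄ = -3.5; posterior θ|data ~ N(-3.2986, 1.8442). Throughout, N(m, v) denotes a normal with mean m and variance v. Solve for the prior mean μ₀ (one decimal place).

μ₀ = 1.6

With known observation variance, the Normal–Normal posterior has precision τ_n = τ₀ + n/σ² and mean μ_n = (τ₀μ₀ + (n/σ²)x̄)/τ_n.
Here τ₀ = 1/46.7 = 0.021413 and τ_data = 5/9.6 = 0.520833, so τ_n = 0.542246.
Rearranging for μ₀: μ₀ = (μ_n·τ_n − τ_data·x̄)/τ₀ = (-3.2986·0.542246 − 0.520833·-3.5) / 0.021413 = 0.034263/0.021413 ≈ 1.6.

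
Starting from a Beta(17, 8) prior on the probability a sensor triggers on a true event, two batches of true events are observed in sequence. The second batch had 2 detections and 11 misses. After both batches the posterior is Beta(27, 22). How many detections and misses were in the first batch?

Because Beta–binomial updating is additive in the counts, the combined data contributed (α_post−α_prior, β_post−β_prior) successes and failures.
Total across both batches: 27−17=10 detections, 22−8=14 misses.
Subtract the second batch: 10−2=8 detections and 14−11=3 misses.

8 detections and 3 misses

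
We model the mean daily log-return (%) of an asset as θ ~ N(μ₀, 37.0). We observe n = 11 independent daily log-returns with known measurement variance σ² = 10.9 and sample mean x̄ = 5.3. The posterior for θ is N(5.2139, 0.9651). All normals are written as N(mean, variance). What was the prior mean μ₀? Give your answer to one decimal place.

μ₀ = 2.0

The posterior mean is a precision-weighted average: μ_n = (τ₀μ₀ + τ_data·x̄)/(τ₀+τ_data), with τ₀=1/σ₀² and τ_data=n/σ².
Here τ₀ = 1/37.0 = 0.027027 and τ_data = 11/10.9 = 1.009174, so τ_n = 1.036201.
Rearranging for μ₀: μ₀ = (μ_n·τ_n − τ_data·x̄)/τ₀ = (5.2139·1.036201 − 1.009174·5.3) / 0.027027 = 0.054026/0.027027 ≈ 2.0.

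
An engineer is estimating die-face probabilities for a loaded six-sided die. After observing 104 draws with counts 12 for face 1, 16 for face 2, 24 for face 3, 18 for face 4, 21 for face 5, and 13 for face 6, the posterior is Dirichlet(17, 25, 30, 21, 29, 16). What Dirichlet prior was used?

Dirichlet(5, 9, 6, 3, 8, 3)

For a Dirichlet(α) prior with multinomial counts c, the posterior is Dirichlet(α + c) componentwise.
Subtract each count from the matching posterior parameter: 17−12=5, 25−16=9, 30−24=6, 21−18=3, 29−21=8, 16−13=3.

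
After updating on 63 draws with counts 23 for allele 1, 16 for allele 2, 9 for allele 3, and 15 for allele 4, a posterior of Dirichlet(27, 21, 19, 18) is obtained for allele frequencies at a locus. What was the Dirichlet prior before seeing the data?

For a Dirichlet(α) prior with multinomial counts c, the posterior is Dirichlet(α + c) componentwise.
Subtract each count from the matching posterior parameter: 27−23=4, 21−16=5, 19−9=10, 18−15=3.

Dirichlet(4, 5, 10, 3)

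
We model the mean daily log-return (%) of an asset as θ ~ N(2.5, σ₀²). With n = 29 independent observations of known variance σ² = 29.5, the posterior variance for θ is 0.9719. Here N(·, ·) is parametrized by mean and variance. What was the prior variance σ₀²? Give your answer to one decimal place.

σ₀² = 21.8

For the Normal–Normal model with known σ², precisions add: τ_n = τ₀ + n/σ².
So 1/σ₀² = 1/0.9719 − 29/29.5 = 1.028912 − 0.983051 = 0.045861.
Hence σ₀² = 1/0.045861 ≈ 21.8.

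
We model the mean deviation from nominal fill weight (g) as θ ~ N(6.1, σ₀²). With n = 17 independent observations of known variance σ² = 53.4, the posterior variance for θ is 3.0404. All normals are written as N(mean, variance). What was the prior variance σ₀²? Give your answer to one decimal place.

σ₀² = 94.8

For the Normal–Normal model with known σ², precisions add: τ_n = τ₀ + n/σ².
So 1/σ₀² = 1/3.0404 − 17/53.4 = 0.328904 − 0.318352 = 0.010552.
Hence σ₀² = 1/0.010552 ≈ 94.8.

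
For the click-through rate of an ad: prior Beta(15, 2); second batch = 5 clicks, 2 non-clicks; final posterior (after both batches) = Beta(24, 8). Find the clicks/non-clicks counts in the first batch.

Because Beta–binomial updating is additive in the counts, the combined data contributed (α_post−α_prior, β_post−β_prior) successes and failures.
Total across both batches: 24−15=9 clicks, 8−2=6 non-clicks.
Subtract the second batch: 9−5=4 clicks and 6−2=4 non-clicks.

4 clicks and 4 non-clicks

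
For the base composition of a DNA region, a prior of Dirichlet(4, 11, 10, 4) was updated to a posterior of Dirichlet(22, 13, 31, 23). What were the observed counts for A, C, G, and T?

For a Dirichlet(α) prior with multinomial counts c, the posterior is Dirichlet(α + c) componentwise.
Counts are posterior − prior componentwise: 22−4=18, 13−11=2, 31−10=21, 23−4=19.

counts (18, 2, 21, 19)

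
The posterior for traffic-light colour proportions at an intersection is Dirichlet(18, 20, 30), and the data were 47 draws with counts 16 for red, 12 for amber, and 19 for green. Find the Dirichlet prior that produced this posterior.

Dirichlet(2, 8, 11)

For a Dirichlet(α) prior with multinomial counts c, the posterior is Dirichlet(α + c) componentwise.
Subtract each count from the matching posterior parameter: 18−16=2, 20−12=8, 30−19=11.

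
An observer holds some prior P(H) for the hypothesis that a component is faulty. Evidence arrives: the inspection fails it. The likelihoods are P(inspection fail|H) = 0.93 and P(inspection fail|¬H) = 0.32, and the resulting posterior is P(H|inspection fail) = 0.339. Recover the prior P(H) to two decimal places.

Bayes' rule in odds form gives O(H|E) = O(H)·[P(E|H)/P(E|¬H)], hence O(H) = O(H|E)/LR.
Posterior odds = 0.339/(1−0.339) = 0.5129. LR = 0.93/0.32 = 2.9062.
Prior odds = 0.5129/2.9062 = 0.1765, so P(H) = 0.1765/(1+0.1765) ≈ 0.15.

P(H) = 0.15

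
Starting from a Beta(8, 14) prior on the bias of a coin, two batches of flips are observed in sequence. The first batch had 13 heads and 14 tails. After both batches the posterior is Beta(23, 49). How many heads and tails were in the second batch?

2 heads and 21 tails

Sequential conjugate updates are equivalent to a single update on the pooled data, so total successes = posterior α − prior α and total failures = posterior β − prior β.
Total across both batches: 23−8=15 heads, 49−14=35 tails.
Subtract the first batch: 15−13=2 heads and 35−14=21 tails.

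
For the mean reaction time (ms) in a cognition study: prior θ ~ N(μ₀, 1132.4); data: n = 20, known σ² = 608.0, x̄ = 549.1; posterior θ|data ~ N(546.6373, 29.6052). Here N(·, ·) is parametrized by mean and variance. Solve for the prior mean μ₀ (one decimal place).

μ₀ = 454.9

The posterior mean is a precision-weighted average: μ_n = (τ₀μ₀ + τ_data·x̄)/(τ₀+τ_data), with τ₀=1/σ₀² and τ_data=n/σ².
Here τ₀ = 1/1132.4 = 0.000883 and τ_data = 20/608.0 = 0.032895, so τ_n = 0.033778.
Rearranging for μ₀: μ₀ = (μ_n·τ_n − τ_data·x̄)/τ₀ = (546.6373·0.033778 − 0.032895·549.1) / 0.000883 = 0.401670/0.000883 ≈ 454.9.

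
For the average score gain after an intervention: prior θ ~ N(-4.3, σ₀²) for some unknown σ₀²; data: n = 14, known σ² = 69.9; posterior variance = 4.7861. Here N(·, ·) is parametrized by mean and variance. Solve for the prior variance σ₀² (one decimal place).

Posterior precision equals prior precision plus data precision: 1/σ_n² = 1/σ₀² + n/σ².
So 1/σ₀² = 1/4.7861 − 14/69.9 = 0.208938 − 0.200286 = 0.008652.
Hence σ₀² = 1/0.008652 ≈ 115.6.

σ₀² = 115.6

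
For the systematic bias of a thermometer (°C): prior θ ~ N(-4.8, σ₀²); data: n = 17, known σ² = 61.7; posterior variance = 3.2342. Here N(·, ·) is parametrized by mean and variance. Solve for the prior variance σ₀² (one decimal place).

σ₀² = 29.7

Posterior precision equals prior precision plus data precision: 1/σ_n² = 1/σ₀² + n/σ².
So 1/σ₀² = 1/3.2342 − 17/61.7 = 0.309195 − 0.275527 = 0.033668.
Hence σ₀² = 1/0.033668 ≈ 29.7.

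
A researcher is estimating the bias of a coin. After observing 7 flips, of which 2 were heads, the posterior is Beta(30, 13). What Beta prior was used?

Beta(28, 8)

Under Beta–binomial conjugacy the posterior parameters are (α+s, β+f).
So α = 30 − 2 = 28 and β = 13 − 5 = 8.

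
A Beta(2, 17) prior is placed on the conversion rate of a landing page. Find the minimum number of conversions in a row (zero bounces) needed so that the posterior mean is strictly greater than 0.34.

After k conversions and 0 bounces the posterior is Beta(2+k, 17), with mean (2+k)/(2+17+k).
Set (2+k)/(19+k) > 0.34 and solve: k > (0.34·19 − 2)/(1 − 0.34) = 6.758.
The smallest integer exceeding 6.758 is 7.

k = 7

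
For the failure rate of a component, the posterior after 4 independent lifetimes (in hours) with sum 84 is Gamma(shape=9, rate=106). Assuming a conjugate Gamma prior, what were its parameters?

Gamma–exponential conjugacy: posterior shape = α + n, posterior rate = β + Σtᵢ.
So α = 9 − 4 = 5 and β = 106 − 84 = 22.

Gamma(shape=5, rate=22)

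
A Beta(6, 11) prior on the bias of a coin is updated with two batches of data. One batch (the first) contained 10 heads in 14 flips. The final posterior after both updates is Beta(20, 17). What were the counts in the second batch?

Sequential conjugate updates are equivalent to a single update on the pooled data, so total successes = posterior α − prior α and total failures = posterior β − prior β.
Total across both batches: 20−6=14 heads, 17−11=6 tails.
Subtract the first batch: 14−10=4 heads and 6−4=2 tails.

4 heads and 2 tails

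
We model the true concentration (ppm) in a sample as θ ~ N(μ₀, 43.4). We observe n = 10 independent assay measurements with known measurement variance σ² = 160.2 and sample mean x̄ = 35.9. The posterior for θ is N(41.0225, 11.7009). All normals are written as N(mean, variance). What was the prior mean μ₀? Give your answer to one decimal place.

With known observation variance, the Normal–Normal posterior has precision τ_n = τ₀ + n/σ² and mean μ_n = (τ₀μ₀ + (n/σ²)x̄)/τ_n.
Here τ₀ = 1/43.4 = 0.023041 and τ_data = 10/160.2 = 0.062422, so τ_n = 0.085463.
Rearranging for μ₀: μ₀ = (μ_n·τ_n − τ_data·x̄)/τ₀ = (41.0225·0.085463 − 0.062422·35.9) / 0.023041 = 1.264956/0.023041 ≈ 54.9.

μ₀ = 54.9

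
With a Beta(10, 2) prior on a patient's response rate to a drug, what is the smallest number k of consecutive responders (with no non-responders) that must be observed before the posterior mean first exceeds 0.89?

k = 7

After k responders and 0 non-responders the posterior is Beta(10+k, 2), with mean (10+k)/(10+2+k).
Set (10+k)/(12+k) > 0.89 and solve: k > (0.89·12 − 10)/(1 − 0.89) = 6.182.
The smallest integer exceeding 6.182 is 7.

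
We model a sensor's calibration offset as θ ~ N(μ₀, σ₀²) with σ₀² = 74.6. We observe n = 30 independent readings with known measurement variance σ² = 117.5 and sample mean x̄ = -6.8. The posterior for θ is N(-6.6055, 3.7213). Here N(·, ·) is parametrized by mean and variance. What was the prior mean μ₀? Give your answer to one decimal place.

The posterior mean is a precision-weighted average: μ_n = (τ₀μ₀ + τ_data·x̄)/(τ₀+τ_data), with τ₀=1/σ₀² and τ_data=n/σ².
Here τ₀ = 1/74.6 = 0.013405 and τ_data = 30/117.5 = 0.255319, so τ_n = 0.268724.
Rearranging for μ₀: μ₀ = (μ_n·τ_n − τ_data·x̄)/τ₀ = (-6.6055·0.268724 − 0.255319·-6.8) / 0.013405 = -0.038887/0.013405 ≈ -2.9.

μ₀ = -2.9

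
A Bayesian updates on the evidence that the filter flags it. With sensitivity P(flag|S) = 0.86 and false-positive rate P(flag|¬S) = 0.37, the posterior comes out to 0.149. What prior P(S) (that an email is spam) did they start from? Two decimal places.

P(S) = 0.07

Bayes' rule in odds form gives O(S|E) = O(S)·[P(E|S)/P(E|¬S)], hence O(S) = O(S|E)/LR.
Posterior odds = 0.149/(1−0.149) = 0.1751. LR = 0.86/0.37 = 2.3243.
Prior odds = 0.1751/2.3243 = 0.0753, so P(S) = 0.0753/(1+0.0753) ≈ 0.07.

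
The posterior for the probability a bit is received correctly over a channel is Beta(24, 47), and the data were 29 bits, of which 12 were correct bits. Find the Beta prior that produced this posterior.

Beta(12, 30)

A Beta(α, β) prior with s successes and f failures in binomial data gives a Beta(α+s, β+f) posterior.
So α = 24 − 12 = 12 and β = 47 − 17 = 30.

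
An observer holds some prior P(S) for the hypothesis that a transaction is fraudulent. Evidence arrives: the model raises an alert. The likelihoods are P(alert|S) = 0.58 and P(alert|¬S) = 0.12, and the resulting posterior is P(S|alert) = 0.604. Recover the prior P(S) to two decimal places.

P(S) = 0.24

Bayes' rule in odds form gives O(S|E) = O(S)·[P(E|S)/P(E|¬S)], hence O(S) = O(S|E)/LR.
Posterior odds = 0.604/(1−0.604) = 1.5253. LR = 0.58/0.12 = 4.8333.
Prior odds = 1.5253/4.8333 = 0.3156, so P(S) = 0.3156/(1+0.3156) ≈ 0.24.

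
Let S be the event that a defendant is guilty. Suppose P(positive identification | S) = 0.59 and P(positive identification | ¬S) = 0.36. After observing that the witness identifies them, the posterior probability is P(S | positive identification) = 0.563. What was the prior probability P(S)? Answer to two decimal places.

P(S) = 0.44

Bayes' rule in odds form gives O(S|E) = O(S)·[P(E|S)/P(E|¬S)], hence O(S) = O(S|E)/LR.
Posterior odds = 0.563/(1−0.563) = 1.2883. LR = 0.59/0.36 = 1.6389.
Prior odds = 1.2883/1.6389 = 0.7861, so P(S) = 0.7861/(1+0.7861) ≈ 0.44.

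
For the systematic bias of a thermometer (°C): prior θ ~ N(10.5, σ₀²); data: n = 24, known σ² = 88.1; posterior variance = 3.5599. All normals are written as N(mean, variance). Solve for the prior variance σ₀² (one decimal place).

σ₀² = 117.8

Posterior precision equals prior precision plus data precision: 1/σ_n² = 1/σ₀² + n/σ².
So 1/σ₀² = 1/3.5599 − 24/88.1 = 0.280907 − 0.272418 = 0.008489.
Hence σ₀² = 1/0.008489 ≈ 117.8.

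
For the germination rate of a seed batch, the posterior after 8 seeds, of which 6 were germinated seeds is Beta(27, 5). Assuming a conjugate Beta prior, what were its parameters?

Beta(21, 3)

A Beta(a, b) prior with s successes and f failures in binomial data gives a Beta(a+s, b+f) posterior.
Subtract the data counts: 27−6=21, 5−2=3.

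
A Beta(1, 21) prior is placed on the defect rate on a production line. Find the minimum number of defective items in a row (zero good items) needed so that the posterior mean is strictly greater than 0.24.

After k defective items and 0 good items the posterior is Beta(1+k, 21), with mean (1+k)/(1+21+k).
Set (1+k)/(22+k) > 0.24 and solve: k > (0.24·22 − 1)/(1 − 0.24) = 5.632.
The smallest integer exceeding 5.632 is 6.

k = 6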